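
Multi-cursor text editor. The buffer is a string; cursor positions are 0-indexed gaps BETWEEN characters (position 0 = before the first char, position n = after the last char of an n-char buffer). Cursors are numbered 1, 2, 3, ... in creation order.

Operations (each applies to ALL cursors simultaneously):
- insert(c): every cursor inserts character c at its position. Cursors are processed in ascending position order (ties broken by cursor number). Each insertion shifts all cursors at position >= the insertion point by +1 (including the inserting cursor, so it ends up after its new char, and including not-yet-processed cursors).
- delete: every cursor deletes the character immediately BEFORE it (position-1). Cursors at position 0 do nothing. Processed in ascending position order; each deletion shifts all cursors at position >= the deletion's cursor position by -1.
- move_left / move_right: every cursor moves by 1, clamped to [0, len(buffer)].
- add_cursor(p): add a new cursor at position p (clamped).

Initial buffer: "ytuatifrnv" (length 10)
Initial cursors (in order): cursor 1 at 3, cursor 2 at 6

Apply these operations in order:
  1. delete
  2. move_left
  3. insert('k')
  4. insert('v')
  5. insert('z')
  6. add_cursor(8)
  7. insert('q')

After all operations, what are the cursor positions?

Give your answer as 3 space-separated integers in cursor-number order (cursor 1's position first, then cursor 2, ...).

Answer: 5 12 10

Derivation:
After op 1 (delete): buffer="ytatfrnv" (len 8), cursors c1@2 c2@4, authorship ........
After op 2 (move_left): buffer="ytatfrnv" (len 8), cursors c1@1 c2@3, authorship ........
After op 3 (insert('k')): buffer="yktaktfrnv" (len 10), cursors c1@2 c2@5, authorship .1..2.....
After op 4 (insert('v')): buffer="ykvtakvtfrnv" (len 12), cursors c1@3 c2@7, authorship .11..22.....
After op 5 (insert('z')): buffer="ykvztakvztfrnv" (len 14), cursors c1@4 c2@9, authorship .111..222.....
After op 6 (add_cursor(8)): buffer="ykvztakvztfrnv" (len 14), cursors c1@4 c3@8 c2@9, authorship .111..222.....
After op 7 (insert('q')): buffer="ykvzqtakvqzqtfrnv" (len 17), cursors c1@5 c3@10 c2@12, authorship .1111..22322.....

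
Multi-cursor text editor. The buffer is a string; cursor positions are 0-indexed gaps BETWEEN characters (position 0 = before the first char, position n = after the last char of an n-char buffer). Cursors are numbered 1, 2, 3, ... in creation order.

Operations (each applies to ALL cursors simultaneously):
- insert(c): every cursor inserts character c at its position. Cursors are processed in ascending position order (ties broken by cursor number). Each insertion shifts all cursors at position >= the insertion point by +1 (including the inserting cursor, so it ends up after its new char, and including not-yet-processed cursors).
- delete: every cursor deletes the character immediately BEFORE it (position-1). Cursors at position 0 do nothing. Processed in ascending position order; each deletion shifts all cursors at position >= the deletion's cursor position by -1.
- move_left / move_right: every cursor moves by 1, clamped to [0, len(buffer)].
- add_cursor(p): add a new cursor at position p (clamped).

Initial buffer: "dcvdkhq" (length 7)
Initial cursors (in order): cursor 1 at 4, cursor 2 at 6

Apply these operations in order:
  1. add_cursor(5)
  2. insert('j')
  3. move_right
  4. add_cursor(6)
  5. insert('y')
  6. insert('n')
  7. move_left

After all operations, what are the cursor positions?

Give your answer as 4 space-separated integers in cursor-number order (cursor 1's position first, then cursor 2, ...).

After op 1 (add_cursor(5)): buffer="dcvdkhq" (len 7), cursors c1@4 c3@5 c2@6, authorship .......
After op 2 (insert('j')): buffer="dcvdjkjhjq" (len 10), cursors c1@5 c3@7 c2@9, authorship ....1.3.2.
After op 3 (move_right): buffer="dcvdjkjhjq" (len 10), cursors c1@6 c3@8 c2@10, authorship ....1.3.2.
After op 4 (add_cursor(6)): buffer="dcvdjkjhjq" (len 10), cursors c1@6 c4@6 c3@8 c2@10, authorship ....1.3.2.
After op 5 (insert('y')): buffer="dcvdjkyyjhyjqy" (len 14), cursors c1@8 c4@8 c3@11 c2@14, authorship ....1.143.32.2
After op 6 (insert('n')): buffer="dcvdjkyynnjhynjqyn" (len 18), cursors c1@10 c4@10 c3@14 c2@18, authorship ....1.14143.332.22
After op 7 (move_left): buffer="dcvdjkyynnjhynjqyn" (len 18), cursors c1@9 c4@9 c3@13 c2@17, authorship ....1.14143.332.22

Answer: 9 17 13 9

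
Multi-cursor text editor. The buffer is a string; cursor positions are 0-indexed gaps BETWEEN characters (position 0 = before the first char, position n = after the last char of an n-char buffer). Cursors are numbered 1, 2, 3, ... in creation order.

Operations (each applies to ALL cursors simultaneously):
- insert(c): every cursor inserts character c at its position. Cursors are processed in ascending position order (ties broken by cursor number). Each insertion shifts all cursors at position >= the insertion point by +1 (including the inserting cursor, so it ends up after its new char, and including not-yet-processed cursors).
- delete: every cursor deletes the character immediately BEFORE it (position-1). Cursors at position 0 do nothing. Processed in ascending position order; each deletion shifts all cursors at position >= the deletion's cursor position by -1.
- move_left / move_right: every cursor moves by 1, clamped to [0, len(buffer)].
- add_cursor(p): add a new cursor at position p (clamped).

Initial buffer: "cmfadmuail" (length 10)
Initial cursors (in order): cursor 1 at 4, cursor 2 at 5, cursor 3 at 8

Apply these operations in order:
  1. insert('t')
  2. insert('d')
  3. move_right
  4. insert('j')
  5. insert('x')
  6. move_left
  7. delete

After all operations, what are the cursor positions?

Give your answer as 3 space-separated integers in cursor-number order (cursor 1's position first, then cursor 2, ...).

After op 1 (insert('t')): buffer="cmfatdtmuatil" (len 13), cursors c1@5 c2@7 c3@11, authorship ....1.2...3..
After op 2 (insert('d')): buffer="cmfatddtdmuatdil" (len 16), cursors c1@6 c2@9 c3@14, authorship ....11.22...33..
After op 3 (move_right): buffer="cmfatddtdmuatdil" (len 16), cursors c1@7 c2@10 c3@15, authorship ....11.22...33..
After op 4 (insert('j')): buffer="cmfatddjtdmjuatdijl" (len 19), cursors c1@8 c2@12 c3@18, authorship ....11.122.2..33.3.
After op 5 (insert('x')): buffer="cmfatddjxtdmjxuatdijxl" (len 22), cursors c1@9 c2@14 c3@21, authorship ....11.1122.22..33.33.
After op 6 (move_left): buffer="cmfatddjxtdmjxuatdijxl" (len 22), cursors c1@8 c2@13 c3@20, authorship ....11.1122.22..33.33.
After op 7 (delete): buffer="cmfatddxtdmxuatdixl" (len 19), cursors c1@7 c2@11 c3@17, authorship ....11.122.2..33.3.

Answer: 7 11 17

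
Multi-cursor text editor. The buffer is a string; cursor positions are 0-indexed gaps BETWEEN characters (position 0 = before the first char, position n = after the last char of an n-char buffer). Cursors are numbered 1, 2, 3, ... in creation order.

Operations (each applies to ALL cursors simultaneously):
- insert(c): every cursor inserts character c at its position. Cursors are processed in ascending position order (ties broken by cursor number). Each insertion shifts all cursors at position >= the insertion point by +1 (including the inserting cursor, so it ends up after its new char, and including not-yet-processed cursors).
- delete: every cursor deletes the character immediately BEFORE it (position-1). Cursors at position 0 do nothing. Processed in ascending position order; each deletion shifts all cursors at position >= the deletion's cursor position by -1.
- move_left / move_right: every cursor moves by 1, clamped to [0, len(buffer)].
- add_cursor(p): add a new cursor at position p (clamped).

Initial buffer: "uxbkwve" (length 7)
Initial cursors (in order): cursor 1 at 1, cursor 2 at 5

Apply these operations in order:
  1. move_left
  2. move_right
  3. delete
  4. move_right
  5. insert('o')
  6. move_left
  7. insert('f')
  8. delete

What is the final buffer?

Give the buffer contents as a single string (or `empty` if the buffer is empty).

After op 1 (move_left): buffer="uxbkwve" (len 7), cursors c1@0 c2@4, authorship .......
After op 2 (move_right): buffer="uxbkwve" (len 7), cursors c1@1 c2@5, authorship .......
After op 3 (delete): buffer="xbkve" (len 5), cursors c1@0 c2@3, authorship .....
After op 4 (move_right): buffer="xbkve" (len 5), cursors c1@1 c2@4, authorship .....
After op 5 (insert('o')): buffer="xobkvoe" (len 7), cursors c1@2 c2@6, authorship .1...2.
After op 6 (move_left): buffer="xobkvoe" (len 7), cursors c1@1 c2@5, authorship .1...2.
After op 7 (insert('f')): buffer="xfobkvfoe" (len 9), cursors c1@2 c2@7, authorship .11...22.
After op 8 (delete): buffer="xobkvoe" (len 7), cursors c1@1 c2@5, authorship .1...2.

Answer: xobkvoe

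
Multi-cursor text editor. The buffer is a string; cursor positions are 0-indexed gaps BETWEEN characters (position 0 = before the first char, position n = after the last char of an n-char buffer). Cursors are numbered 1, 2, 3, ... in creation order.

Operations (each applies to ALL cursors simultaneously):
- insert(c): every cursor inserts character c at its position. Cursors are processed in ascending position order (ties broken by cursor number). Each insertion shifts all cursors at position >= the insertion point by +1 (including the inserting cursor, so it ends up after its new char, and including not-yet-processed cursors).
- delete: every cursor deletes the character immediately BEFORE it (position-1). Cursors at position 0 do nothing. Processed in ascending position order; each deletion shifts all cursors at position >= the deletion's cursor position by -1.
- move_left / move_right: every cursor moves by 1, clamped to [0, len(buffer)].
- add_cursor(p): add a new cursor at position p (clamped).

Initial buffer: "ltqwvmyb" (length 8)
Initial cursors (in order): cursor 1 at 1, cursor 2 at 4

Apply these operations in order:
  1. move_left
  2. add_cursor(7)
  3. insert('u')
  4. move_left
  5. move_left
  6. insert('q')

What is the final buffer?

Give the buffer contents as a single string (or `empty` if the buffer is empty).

After op 1 (move_left): buffer="ltqwvmyb" (len 8), cursors c1@0 c2@3, authorship ........
After op 2 (add_cursor(7)): buffer="ltqwvmyb" (len 8), cursors c1@0 c2@3 c3@7, authorship ........
After op 3 (insert('u')): buffer="ultquwvmyub" (len 11), cursors c1@1 c2@5 c3@10, authorship 1...2....3.
After op 4 (move_left): buffer="ultquwvmyub" (len 11), cursors c1@0 c2@4 c3@9, authorship 1...2....3.
After op 5 (move_left): buffer="ultquwvmyub" (len 11), cursors c1@0 c2@3 c3@8, authorship 1...2....3.
After op 6 (insert('q')): buffer="qultqquwvmqyub" (len 14), cursors c1@1 c2@5 c3@11, authorship 11..2.2...3.3.

Answer: qultqquwvmqyub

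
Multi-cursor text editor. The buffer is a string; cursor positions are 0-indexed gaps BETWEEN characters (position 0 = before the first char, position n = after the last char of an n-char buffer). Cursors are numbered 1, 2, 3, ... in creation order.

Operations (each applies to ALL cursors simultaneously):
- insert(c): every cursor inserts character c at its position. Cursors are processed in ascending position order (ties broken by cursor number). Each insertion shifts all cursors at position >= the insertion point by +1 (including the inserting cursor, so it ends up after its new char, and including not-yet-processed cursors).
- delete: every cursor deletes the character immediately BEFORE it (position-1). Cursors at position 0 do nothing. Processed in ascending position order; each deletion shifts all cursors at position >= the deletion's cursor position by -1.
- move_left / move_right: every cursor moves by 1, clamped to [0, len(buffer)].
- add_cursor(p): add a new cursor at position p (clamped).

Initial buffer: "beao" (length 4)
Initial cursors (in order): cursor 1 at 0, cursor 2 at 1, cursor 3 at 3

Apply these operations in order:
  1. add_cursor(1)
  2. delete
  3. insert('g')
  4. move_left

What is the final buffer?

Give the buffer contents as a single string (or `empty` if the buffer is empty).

After op 1 (add_cursor(1)): buffer="beao" (len 4), cursors c1@0 c2@1 c4@1 c3@3, authorship ....
After op 2 (delete): buffer="eo" (len 2), cursors c1@0 c2@0 c4@0 c3@1, authorship ..
After op 3 (insert('g')): buffer="gggego" (len 6), cursors c1@3 c2@3 c4@3 c3@5, authorship 124.3.
After op 4 (move_left): buffer="gggego" (len 6), cursors c1@2 c2@2 c4@2 c3@4, authorship 124.3.

Answer: gggego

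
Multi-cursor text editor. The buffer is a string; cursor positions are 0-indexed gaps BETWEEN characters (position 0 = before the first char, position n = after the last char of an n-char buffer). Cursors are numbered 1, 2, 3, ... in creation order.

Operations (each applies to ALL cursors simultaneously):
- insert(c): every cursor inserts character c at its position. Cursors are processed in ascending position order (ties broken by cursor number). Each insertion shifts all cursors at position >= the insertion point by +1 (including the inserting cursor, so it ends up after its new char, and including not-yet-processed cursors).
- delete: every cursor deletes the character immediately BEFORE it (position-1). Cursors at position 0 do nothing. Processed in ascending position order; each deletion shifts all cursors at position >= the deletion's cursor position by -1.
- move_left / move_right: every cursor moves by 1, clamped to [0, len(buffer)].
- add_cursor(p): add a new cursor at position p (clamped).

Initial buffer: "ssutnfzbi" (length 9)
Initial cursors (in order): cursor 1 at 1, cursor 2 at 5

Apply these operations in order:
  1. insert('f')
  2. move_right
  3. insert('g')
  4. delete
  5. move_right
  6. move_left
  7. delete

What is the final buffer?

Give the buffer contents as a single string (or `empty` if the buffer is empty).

Answer: sfutnfzbi

Derivation:
After op 1 (insert('f')): buffer="sfsutnffzbi" (len 11), cursors c1@2 c2@7, authorship .1....2....
After op 2 (move_right): buffer="sfsutnffzbi" (len 11), cursors c1@3 c2@8, authorship .1....2....
After op 3 (insert('g')): buffer="sfsgutnffgzbi" (len 13), cursors c1@4 c2@10, authorship .1.1...2.2...
After op 4 (delete): buffer="sfsutnffzbi" (len 11), cursors c1@3 c2@8, authorship .1....2....
After op 5 (move_right): buffer="sfsutnffzbi" (len 11), cursors c1@4 c2@9, authorship .1....2....
After op 6 (move_left): buffer="sfsutnffzbi" (len 11), cursors c1@3 c2@8, authorship .1....2....
After op 7 (delete): buffer="sfutnfzbi" (len 9), cursors c1@2 c2@6, authorship .1...2...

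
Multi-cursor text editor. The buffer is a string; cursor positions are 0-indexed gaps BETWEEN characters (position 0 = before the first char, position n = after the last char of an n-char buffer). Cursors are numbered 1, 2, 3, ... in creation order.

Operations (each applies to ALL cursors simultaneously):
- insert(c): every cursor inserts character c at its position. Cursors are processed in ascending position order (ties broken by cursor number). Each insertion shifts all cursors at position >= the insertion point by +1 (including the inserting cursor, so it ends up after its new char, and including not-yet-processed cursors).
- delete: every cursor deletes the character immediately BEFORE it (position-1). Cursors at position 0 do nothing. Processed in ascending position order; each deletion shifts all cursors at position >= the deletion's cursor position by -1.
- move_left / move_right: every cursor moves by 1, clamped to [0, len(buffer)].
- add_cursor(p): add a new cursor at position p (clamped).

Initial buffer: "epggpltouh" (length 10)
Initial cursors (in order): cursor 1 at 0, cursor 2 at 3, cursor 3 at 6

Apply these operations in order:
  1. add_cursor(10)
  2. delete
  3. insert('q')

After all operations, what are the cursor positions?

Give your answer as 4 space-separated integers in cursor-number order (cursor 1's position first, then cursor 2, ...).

Answer: 1 4 7 11

Derivation:
After op 1 (add_cursor(10)): buffer="epggpltouh" (len 10), cursors c1@0 c2@3 c3@6 c4@10, authorship ..........
After op 2 (delete): buffer="epgptou" (len 7), cursors c1@0 c2@2 c3@4 c4@7, authorship .......
After op 3 (insert('q')): buffer="qepqgpqtouq" (len 11), cursors c1@1 c2@4 c3@7 c4@11, authorship 1..2..3...4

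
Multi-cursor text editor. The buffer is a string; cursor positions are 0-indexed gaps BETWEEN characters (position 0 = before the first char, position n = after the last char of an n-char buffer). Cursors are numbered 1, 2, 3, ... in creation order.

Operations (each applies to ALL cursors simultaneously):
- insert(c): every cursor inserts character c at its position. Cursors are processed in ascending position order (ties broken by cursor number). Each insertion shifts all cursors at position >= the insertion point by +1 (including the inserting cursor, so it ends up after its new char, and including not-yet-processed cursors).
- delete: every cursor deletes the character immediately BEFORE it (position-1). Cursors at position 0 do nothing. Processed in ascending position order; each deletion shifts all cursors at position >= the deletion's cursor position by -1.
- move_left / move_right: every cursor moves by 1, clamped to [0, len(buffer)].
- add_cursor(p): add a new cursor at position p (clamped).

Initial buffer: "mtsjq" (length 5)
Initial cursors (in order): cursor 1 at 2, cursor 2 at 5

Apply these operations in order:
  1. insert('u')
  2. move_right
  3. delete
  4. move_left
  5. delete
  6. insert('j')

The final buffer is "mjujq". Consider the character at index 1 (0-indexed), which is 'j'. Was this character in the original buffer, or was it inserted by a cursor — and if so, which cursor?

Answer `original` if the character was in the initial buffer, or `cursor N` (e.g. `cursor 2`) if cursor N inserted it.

After op 1 (insert('u')): buffer="mtusjqu" (len 7), cursors c1@3 c2@7, authorship ..1...2
After op 2 (move_right): buffer="mtusjqu" (len 7), cursors c1@4 c2@7, authorship ..1...2
After op 3 (delete): buffer="mtujq" (len 5), cursors c1@3 c2@5, authorship ..1..
After op 4 (move_left): buffer="mtujq" (len 5), cursors c1@2 c2@4, authorship ..1..
After op 5 (delete): buffer="muq" (len 3), cursors c1@1 c2@2, authorship .1.
After op 6 (insert('j')): buffer="mjujq" (len 5), cursors c1@2 c2@4, authorship .112.
Authorship (.=original, N=cursor N): . 1 1 2 .
Index 1: author = 1

Answer: cursor 1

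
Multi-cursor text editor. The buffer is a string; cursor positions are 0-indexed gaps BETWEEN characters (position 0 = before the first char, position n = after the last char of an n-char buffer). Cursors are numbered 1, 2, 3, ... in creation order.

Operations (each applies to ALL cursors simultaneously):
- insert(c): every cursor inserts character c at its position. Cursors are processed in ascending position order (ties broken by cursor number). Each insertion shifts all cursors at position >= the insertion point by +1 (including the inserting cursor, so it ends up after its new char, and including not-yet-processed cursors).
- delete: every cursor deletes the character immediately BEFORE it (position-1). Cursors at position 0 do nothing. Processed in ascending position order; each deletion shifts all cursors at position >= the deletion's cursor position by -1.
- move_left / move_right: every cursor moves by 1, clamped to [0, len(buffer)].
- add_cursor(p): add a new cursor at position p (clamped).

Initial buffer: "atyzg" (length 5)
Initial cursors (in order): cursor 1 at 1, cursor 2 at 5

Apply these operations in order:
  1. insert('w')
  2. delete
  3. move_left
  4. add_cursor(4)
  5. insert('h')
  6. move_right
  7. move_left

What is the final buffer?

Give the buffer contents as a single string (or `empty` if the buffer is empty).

After op 1 (insert('w')): buffer="awtyzgw" (len 7), cursors c1@2 c2@7, authorship .1....2
After op 2 (delete): buffer="atyzg" (len 5), cursors c1@1 c2@5, authorship .....
After op 3 (move_left): buffer="atyzg" (len 5), cursors c1@0 c2@4, authorship .....
After op 4 (add_cursor(4)): buffer="atyzg" (len 5), cursors c1@0 c2@4 c3@4, authorship .....
After op 5 (insert('h')): buffer="hatyzhhg" (len 8), cursors c1@1 c2@7 c3@7, authorship 1....23.
After op 6 (move_right): buffer="hatyzhhg" (len 8), cursors c1@2 c2@8 c3@8, authorship 1....23.
After op 7 (move_left): buffer="hatyzhhg" (len 8), cursors c1@1 c2@7 c3@7, authorship 1....23.

Answer: hatyzhhg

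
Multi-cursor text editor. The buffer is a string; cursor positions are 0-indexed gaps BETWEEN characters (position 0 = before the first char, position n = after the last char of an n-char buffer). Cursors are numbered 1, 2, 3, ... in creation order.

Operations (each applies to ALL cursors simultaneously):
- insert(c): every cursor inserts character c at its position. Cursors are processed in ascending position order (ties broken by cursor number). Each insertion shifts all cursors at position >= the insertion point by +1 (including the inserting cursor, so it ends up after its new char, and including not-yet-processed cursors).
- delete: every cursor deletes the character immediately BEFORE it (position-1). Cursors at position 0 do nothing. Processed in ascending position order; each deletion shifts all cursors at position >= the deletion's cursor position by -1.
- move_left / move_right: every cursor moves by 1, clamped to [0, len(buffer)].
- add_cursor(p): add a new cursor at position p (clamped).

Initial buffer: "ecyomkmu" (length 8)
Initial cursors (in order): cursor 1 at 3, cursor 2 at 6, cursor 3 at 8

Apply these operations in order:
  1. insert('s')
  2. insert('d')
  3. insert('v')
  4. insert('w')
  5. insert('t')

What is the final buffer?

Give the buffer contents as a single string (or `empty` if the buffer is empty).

Answer: ecysdvwtomksdvwtmusdvwt

Derivation:
After op 1 (insert('s')): buffer="ecysomksmus" (len 11), cursors c1@4 c2@8 c3@11, authorship ...1...2..3
After op 2 (insert('d')): buffer="ecysdomksdmusd" (len 14), cursors c1@5 c2@10 c3@14, authorship ...11...22..33
After op 3 (insert('v')): buffer="ecysdvomksdvmusdv" (len 17), cursors c1@6 c2@12 c3@17, authorship ...111...222..333
After op 4 (insert('w')): buffer="ecysdvwomksdvwmusdvw" (len 20), cursors c1@7 c2@14 c3@20, authorship ...1111...2222..3333
After op 5 (insert('t')): buffer="ecysdvwtomksdvwtmusdvwt" (len 23), cursors c1@8 c2@16 c3@23, authorship ...11111...22222..33333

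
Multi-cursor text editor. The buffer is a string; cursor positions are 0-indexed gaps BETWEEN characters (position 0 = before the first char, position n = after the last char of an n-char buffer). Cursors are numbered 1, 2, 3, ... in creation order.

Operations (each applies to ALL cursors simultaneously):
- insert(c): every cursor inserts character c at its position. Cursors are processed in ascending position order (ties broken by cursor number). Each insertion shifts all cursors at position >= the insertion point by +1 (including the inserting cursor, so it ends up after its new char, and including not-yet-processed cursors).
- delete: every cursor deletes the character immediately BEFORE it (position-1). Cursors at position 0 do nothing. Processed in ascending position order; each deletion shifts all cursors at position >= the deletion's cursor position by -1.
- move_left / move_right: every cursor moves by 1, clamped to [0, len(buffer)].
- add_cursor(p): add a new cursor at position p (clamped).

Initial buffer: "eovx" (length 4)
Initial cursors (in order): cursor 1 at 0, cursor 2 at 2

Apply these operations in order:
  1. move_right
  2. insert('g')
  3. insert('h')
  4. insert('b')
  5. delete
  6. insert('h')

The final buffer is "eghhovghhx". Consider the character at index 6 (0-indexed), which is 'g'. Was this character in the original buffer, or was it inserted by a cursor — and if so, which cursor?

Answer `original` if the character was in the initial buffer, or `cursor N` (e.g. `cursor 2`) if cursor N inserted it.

After op 1 (move_right): buffer="eovx" (len 4), cursors c1@1 c2@3, authorship ....
After op 2 (insert('g')): buffer="egovgx" (len 6), cursors c1@2 c2@5, authorship .1..2.
After op 3 (insert('h')): buffer="eghovghx" (len 8), cursors c1@3 c2@7, authorship .11..22.
After op 4 (insert('b')): buffer="eghbovghbx" (len 10), cursors c1@4 c2@9, authorship .111..222.
After op 5 (delete): buffer="eghovghx" (len 8), cursors c1@3 c2@7, authorship .11..22.
After op 6 (insert('h')): buffer="eghhovghhx" (len 10), cursors c1@4 c2@9, authorship .111..222.
Authorship (.=original, N=cursor N): . 1 1 1 . . 2 2 2 .
Index 6: author = 2

Answer: cursor 2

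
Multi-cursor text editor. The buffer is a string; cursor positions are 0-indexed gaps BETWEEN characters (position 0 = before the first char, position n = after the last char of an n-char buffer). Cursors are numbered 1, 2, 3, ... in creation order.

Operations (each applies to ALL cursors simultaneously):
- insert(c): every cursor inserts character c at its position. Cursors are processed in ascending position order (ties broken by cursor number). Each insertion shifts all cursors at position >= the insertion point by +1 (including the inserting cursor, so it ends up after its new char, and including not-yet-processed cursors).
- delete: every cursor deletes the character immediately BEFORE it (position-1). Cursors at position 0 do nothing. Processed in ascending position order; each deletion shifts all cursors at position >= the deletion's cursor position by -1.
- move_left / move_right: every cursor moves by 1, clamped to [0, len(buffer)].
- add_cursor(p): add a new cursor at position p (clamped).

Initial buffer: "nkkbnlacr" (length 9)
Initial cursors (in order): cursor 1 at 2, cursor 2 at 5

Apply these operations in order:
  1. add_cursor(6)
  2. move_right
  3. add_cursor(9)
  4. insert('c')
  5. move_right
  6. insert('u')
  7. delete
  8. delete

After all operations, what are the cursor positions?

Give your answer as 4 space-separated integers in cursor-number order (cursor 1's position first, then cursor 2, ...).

Answer: 4 7 8 9

Derivation:
After op 1 (add_cursor(6)): buffer="nkkbnlacr" (len 9), cursors c1@2 c2@5 c3@6, authorship .........
After op 2 (move_right): buffer="nkkbnlacr" (len 9), cursors c1@3 c2@6 c3@7, authorship .........
After op 3 (add_cursor(9)): buffer="nkkbnlacr" (len 9), cursors c1@3 c2@6 c3@7 c4@9, authorship .........
After op 4 (insert('c')): buffer="nkkcbnlcaccrc" (len 13), cursors c1@4 c2@8 c3@10 c4@13, authorship ...1...2.3..4
After op 5 (move_right): buffer="nkkcbnlcaccrc" (len 13), cursors c1@5 c2@9 c3@11 c4@13, authorship ...1...2.3..4
After op 6 (insert('u')): buffer="nkkcbunlcauccurcu" (len 17), cursors c1@6 c2@11 c3@14 c4@17, authorship ...1.1..2.23.3.44
After op 7 (delete): buffer="nkkcbnlcaccrc" (len 13), cursors c1@5 c2@9 c3@11 c4@13, authorship ...1...2.3..4
After op 8 (delete): buffer="nkkcnlccr" (len 9), cursors c1@4 c2@7 c3@8 c4@9, authorship ...1..23.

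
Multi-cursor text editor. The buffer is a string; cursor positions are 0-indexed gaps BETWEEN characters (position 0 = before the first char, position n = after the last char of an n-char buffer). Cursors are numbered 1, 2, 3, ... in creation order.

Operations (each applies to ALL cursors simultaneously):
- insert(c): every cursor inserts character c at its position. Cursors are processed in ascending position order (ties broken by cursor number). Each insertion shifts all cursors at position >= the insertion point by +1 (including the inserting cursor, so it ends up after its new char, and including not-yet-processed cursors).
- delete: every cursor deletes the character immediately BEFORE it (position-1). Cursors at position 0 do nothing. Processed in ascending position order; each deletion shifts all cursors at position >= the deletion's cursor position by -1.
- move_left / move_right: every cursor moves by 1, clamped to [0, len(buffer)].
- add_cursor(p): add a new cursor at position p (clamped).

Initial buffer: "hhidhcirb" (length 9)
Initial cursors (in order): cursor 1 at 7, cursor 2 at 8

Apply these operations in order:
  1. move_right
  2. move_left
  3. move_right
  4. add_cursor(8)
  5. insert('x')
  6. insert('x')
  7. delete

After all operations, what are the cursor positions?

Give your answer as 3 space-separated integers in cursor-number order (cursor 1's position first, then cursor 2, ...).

After op 1 (move_right): buffer="hhidhcirb" (len 9), cursors c1@8 c2@9, authorship .........
After op 2 (move_left): buffer="hhidhcirb" (len 9), cursors c1@7 c2@8, authorship .........
After op 3 (move_right): buffer="hhidhcirb" (len 9), cursors c1@8 c2@9, authorship .........
After op 4 (add_cursor(8)): buffer="hhidhcirb" (len 9), cursors c1@8 c3@8 c2@9, authorship .........
After op 5 (insert('x')): buffer="hhidhcirxxbx" (len 12), cursors c1@10 c3@10 c2@12, authorship ........13.2
After op 6 (insert('x')): buffer="hhidhcirxxxxbxx" (len 15), cursors c1@12 c3@12 c2@15, authorship ........1313.22
After op 7 (delete): buffer="hhidhcirxxbx" (len 12), cursors c1@10 c3@10 c2@12, authorship ........13.2

Answer: 10 12 10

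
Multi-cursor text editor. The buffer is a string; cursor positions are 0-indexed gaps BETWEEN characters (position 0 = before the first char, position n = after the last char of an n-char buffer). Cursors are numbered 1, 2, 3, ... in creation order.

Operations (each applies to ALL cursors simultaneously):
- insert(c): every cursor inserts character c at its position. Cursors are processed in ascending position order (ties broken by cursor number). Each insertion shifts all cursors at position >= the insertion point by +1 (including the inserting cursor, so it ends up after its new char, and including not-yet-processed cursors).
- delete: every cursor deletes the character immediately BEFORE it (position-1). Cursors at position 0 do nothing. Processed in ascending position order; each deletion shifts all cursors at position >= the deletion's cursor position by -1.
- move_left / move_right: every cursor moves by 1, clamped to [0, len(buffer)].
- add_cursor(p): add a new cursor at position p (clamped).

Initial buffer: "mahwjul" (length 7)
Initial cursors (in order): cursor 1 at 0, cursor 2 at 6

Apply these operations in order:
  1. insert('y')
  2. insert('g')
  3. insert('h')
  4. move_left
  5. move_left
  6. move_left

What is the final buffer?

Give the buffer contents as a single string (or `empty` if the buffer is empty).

After op 1 (insert('y')): buffer="ymahwjuyl" (len 9), cursors c1@1 c2@8, authorship 1......2.
After op 2 (insert('g')): buffer="ygmahwjuygl" (len 11), cursors c1@2 c2@10, authorship 11......22.
After op 3 (insert('h')): buffer="yghmahwjuyghl" (len 13), cursors c1@3 c2@12, authorship 111......222.
After op 4 (move_left): buffer="yghmahwjuyghl" (len 13), cursors c1@2 c2@11, authorship 111......222.
After op 5 (move_left): buffer="yghmahwjuyghl" (len 13), cursors c1@1 c2@10, authorship 111......222.
After op 6 (move_left): buffer="yghmahwjuyghl" (len 13), cursors c1@0 c2@9, authorship 111......222.

Answer: yghmahwjuyghl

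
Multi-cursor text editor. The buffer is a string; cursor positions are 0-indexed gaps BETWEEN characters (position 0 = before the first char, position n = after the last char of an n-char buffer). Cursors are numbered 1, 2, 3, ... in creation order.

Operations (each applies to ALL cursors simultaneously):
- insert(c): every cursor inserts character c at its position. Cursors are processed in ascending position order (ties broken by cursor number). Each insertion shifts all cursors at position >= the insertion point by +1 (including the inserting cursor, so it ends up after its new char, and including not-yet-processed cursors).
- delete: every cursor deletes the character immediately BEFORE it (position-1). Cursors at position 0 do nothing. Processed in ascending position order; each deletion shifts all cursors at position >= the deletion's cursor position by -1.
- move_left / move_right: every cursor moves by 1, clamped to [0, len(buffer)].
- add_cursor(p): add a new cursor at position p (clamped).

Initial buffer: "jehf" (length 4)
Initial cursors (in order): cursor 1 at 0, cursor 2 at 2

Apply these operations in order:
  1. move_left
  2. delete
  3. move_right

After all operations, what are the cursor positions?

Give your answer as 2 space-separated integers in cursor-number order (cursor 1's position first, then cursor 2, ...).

After op 1 (move_left): buffer="jehf" (len 4), cursors c1@0 c2@1, authorship ....
After op 2 (delete): buffer="ehf" (len 3), cursors c1@0 c2@0, authorship ...
After op 3 (move_right): buffer="ehf" (len 3), cursors c1@1 c2@1, authorship ...

Answer: 1 1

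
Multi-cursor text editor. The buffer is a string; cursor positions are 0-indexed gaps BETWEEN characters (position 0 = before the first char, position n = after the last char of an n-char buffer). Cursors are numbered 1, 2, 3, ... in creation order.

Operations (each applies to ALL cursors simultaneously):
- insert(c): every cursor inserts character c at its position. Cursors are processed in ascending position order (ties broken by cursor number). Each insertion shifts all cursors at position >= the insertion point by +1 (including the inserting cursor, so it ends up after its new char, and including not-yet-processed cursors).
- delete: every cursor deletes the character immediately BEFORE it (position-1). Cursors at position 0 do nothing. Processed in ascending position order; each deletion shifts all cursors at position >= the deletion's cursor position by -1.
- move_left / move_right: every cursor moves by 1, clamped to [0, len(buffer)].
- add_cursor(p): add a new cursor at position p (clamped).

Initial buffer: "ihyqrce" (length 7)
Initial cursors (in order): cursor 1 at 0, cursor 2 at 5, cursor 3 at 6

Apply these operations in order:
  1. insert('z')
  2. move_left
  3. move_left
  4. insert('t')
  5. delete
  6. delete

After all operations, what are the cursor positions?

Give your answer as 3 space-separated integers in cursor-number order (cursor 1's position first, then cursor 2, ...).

After op 1 (insert('z')): buffer="zihyqrzcze" (len 10), cursors c1@1 c2@7 c3@9, authorship 1.....2.3.
After op 2 (move_left): buffer="zihyqrzcze" (len 10), cursors c1@0 c2@6 c3@8, authorship 1.....2.3.
After op 3 (move_left): buffer="zihyqrzcze" (len 10), cursors c1@0 c2@5 c3@7, authorship 1.....2.3.
After op 4 (insert('t')): buffer="tzihyqtrztcze" (len 13), cursors c1@1 c2@7 c3@10, authorship 11....2.23.3.
After op 5 (delete): buffer="zihyqrzcze" (len 10), cursors c1@0 c2@5 c3@7, authorship 1.....2.3.
After op 6 (delete): buffer="zihyrcze" (len 8), cursors c1@0 c2@4 c3@5, authorship 1.....3.

Answer: 0 4 5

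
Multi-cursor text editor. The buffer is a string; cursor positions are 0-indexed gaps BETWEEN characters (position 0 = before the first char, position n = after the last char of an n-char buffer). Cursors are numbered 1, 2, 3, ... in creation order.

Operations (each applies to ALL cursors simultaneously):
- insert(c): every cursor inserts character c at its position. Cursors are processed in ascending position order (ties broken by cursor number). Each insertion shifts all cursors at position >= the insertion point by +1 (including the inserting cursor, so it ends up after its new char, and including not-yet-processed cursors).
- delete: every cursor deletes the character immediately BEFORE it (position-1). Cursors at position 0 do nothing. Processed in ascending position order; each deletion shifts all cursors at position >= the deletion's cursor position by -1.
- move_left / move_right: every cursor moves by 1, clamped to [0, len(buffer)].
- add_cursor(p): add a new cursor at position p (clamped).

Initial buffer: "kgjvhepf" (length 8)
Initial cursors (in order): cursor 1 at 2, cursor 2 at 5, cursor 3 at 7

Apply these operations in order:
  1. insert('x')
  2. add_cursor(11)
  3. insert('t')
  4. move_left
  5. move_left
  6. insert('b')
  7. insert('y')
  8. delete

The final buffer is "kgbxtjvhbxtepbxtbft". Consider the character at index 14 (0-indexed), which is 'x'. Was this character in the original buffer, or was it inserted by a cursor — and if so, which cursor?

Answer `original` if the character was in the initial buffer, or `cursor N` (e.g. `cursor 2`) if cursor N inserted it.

After op 1 (insert('x')): buffer="kgxjvhxepxf" (len 11), cursors c1@3 c2@7 c3@10, authorship ..1...2..3.
After op 2 (add_cursor(11)): buffer="kgxjvhxepxf" (len 11), cursors c1@3 c2@7 c3@10 c4@11, authorship ..1...2..3.
After op 3 (insert('t')): buffer="kgxtjvhxtepxtft" (len 15), cursors c1@4 c2@9 c3@13 c4@15, authorship ..11...22..33.4
After op 4 (move_left): buffer="kgxtjvhxtepxtft" (len 15), cursors c1@3 c2@8 c3@12 c4@14, authorship ..11...22..33.4
After op 5 (move_left): buffer="kgxtjvhxtepxtft" (len 15), cursors c1@2 c2@7 c3@11 c4@13, authorship ..11...22..33.4
After op 6 (insert('b')): buffer="kgbxtjvhbxtepbxtbft" (len 19), cursors c1@3 c2@9 c3@14 c4@17, authorship ..111...222..3334.4
After op 7 (insert('y')): buffer="kgbyxtjvhbyxtepbyxtbyft" (len 23), cursors c1@4 c2@11 c3@17 c4@21, authorship ..1111...2222..333344.4
After op 8 (delete): buffer="kgbxtjvhbxtepbxtbft" (len 19), cursors c1@3 c2@9 c3@14 c4@17, authorship ..111...222..3334.4
Authorship (.=original, N=cursor N): . . 1 1 1 . . . 2 2 2 . . 3 3 3 4 . 4
Index 14: author = 3

Answer: cursor 3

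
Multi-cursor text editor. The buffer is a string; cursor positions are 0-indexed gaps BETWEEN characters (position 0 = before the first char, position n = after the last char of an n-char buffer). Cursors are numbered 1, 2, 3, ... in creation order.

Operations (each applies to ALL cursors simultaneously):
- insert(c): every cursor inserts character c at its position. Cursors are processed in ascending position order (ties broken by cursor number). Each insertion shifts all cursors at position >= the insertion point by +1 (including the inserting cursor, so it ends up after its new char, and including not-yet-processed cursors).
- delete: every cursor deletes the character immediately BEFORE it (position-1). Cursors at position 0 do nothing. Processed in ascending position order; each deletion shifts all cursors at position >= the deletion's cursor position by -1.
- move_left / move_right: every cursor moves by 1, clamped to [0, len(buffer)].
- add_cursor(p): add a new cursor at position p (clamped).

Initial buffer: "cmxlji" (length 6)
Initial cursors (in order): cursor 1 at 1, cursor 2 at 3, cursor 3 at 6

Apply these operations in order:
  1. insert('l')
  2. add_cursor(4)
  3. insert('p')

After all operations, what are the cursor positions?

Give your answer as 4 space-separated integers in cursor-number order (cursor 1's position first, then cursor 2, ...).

Answer: 3 8 13 6

Derivation:
After op 1 (insert('l')): buffer="clmxlljil" (len 9), cursors c1@2 c2@5 c3@9, authorship .1..2...3
After op 2 (add_cursor(4)): buffer="clmxlljil" (len 9), cursors c1@2 c4@4 c2@5 c3@9, authorship .1..2...3
After op 3 (insert('p')): buffer="clpmxplpljilp" (len 13), cursors c1@3 c4@6 c2@8 c3@13, authorship .11..422...33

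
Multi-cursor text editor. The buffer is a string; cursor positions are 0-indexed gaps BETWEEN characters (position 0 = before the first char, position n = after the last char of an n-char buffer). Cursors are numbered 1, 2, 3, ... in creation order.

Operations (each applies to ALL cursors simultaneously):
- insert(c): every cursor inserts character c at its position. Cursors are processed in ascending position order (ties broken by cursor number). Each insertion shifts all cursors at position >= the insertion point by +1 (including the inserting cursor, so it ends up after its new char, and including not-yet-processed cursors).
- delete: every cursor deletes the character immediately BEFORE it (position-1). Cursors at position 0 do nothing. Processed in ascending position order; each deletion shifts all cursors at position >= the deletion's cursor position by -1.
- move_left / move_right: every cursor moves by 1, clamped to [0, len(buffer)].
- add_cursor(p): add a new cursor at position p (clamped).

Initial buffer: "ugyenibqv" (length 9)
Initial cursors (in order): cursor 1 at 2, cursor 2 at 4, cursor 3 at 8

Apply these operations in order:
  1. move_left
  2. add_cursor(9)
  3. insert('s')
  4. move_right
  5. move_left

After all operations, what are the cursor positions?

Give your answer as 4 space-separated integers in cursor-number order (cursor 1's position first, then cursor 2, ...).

After op 1 (move_left): buffer="ugyenibqv" (len 9), cursors c1@1 c2@3 c3@7, authorship .........
After op 2 (add_cursor(9)): buffer="ugyenibqv" (len 9), cursors c1@1 c2@3 c3@7 c4@9, authorship .........
After op 3 (insert('s')): buffer="usgysenibsqvs" (len 13), cursors c1@2 c2@5 c3@10 c4@13, authorship .1..2....3..4
After op 4 (move_right): buffer="usgysenibsqvs" (len 13), cursors c1@3 c2@6 c3@11 c4@13, authorship .1..2....3..4
After op 5 (move_left): buffer="usgysenibsqvs" (len 13), cursors c1@2 c2@5 c3@10 c4@12, authorship .1..2....3..4

Answer: 2 5 10 12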